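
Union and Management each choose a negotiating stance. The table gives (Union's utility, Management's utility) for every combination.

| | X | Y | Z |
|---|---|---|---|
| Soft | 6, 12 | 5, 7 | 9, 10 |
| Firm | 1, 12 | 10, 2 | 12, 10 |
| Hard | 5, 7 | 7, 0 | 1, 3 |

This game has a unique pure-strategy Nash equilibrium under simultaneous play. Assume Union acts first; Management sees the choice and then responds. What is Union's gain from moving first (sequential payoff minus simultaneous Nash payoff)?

0

Management best-responds to each possible Union move:
- Soft → Management plays X (best of 12, 7, 10); Union gets 6.
- Firm → Management plays X (best of 12, 2, 10); Union gets 1.
- Hard → Management plays X (best of 7, 0, 3); Union gets 5.
Maximizing over 6, 1, 5, Union chooses Soft. Subgame-perfect outcome: (Soft, X) with payoffs (6, 12).
Under simultaneous play:
Union's best replies: X→Soft; Y→Firm; Z→Firm.
Management's best replies: Soft→X; Firm→X; Hard→X.
Only (Soft, X) has each player best-responding; Nash payoffs (6, 12).
Union's commitment gain: 6 − 6 = 0.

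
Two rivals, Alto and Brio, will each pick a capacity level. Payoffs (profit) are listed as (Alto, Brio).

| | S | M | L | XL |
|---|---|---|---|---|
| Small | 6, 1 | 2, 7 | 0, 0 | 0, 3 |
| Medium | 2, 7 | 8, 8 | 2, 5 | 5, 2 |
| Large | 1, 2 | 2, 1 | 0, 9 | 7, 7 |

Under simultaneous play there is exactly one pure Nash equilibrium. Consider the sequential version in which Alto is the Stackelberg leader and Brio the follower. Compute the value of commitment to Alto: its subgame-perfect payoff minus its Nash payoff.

Work backward from Brio's decision.
- Small: Brio compares 1, 7, 0, 3 and picks M; Alto would get 2.
- Medium: Brio compares 7, 8, 5, 2 and picks M; Alto would get 8.
- Large: Brio compares 2, 1, 9, 7 and picks L; Alto would get 0.
Alto's induced payoffs are 2, 8, 0, so Alto commits to Medium. Subgame-perfect outcome: (Medium, M) with payoffs (8, 8).
Under simultaneous play:
Alto's best replies: S→Small; M→Medium; L→Medium; XL→Large.
Brio's best replies: Small→M; Medium→M; Large→L.
The unique mutual best reply is (Medium, M), giving (8, 8).
Alto's commitment gain: 8 − 8 = 0.

0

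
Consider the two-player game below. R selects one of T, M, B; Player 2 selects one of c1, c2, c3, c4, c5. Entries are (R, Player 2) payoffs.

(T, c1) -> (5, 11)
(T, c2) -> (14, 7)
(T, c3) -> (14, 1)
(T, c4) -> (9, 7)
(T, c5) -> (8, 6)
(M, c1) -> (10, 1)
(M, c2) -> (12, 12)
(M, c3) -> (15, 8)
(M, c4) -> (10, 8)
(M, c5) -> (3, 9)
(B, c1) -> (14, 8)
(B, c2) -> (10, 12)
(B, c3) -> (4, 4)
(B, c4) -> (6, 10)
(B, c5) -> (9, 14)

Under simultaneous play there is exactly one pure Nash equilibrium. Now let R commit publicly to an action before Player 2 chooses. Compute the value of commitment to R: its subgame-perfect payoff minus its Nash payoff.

Player 2 best-responds to each possible R move:
- T → Player 2 plays c1 (best of 11, 7, 1, 7, 6); R gets 5.
- M → Player 2 plays c2 (best of 1, 12, 8, 8, 9); R gets 12.
- B → Player 2 plays c5 (best of 8, 12, 4, 10, 14); R gets 9.
Among 5, 12, 9, the best is 12 at M. Subgame-perfect outcome: (M, c2) with payoffs (12, 12).
For the simultaneous game, intersect best replies.
R's best replies: c1→B; c2→T; c3→M; c4→M; c5→B.
Player 2's best replies: T→c1; M→c2; B→c5.
The unique mutual best reply is (B, c5), giving (9, 14).
R's commitment gain: 12 − 9 = 3.

3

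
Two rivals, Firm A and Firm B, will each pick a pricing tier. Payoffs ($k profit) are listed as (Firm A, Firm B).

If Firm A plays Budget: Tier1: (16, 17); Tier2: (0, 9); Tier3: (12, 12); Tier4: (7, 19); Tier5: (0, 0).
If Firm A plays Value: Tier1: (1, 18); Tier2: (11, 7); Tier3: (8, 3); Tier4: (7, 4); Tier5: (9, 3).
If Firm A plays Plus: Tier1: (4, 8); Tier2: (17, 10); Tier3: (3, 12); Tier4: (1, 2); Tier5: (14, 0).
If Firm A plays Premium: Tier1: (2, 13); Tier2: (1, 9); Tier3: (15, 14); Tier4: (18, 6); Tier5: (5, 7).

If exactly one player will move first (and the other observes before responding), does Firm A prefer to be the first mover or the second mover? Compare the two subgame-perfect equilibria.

second

If Firm A leads: Firm B's best replies are Budget→Tier4, Value→Tier1, Plus→Tier3, Premium→Tier3; Firm A's induced payoffs 7, 1, 3, 15; outcome (Premium, Tier3), payoffs (15, 14).
If Firm B leads: Firm A's best replies are Tier1→Budget, Tier2→Plus, Tier3→Premium, Tier4→Premium, Tier5→Plus; Firm B's induced payoffs 17, 10, 14, 6, 0; outcome (Budget, Tier1), payoffs (16, 17).
Firm A gets 15 moving first and 16 moving second, so Firm A prefers to move second.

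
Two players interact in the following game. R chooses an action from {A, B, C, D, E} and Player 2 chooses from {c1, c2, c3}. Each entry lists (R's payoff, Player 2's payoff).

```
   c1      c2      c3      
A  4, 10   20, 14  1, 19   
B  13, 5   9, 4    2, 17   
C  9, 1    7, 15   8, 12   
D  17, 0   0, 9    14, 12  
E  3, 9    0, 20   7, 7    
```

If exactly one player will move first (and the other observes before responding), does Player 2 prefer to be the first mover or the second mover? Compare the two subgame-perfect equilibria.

If R leads: Player 2's best replies are A→c3, B→c3, C→c2, D→c3, E→c2; R's induced payoffs 1, 2, 7, 14, 0; outcome (D, c3), payoffs (14, 12).
If Player 2 leads: R's best replies are c1→D, c2→A, c3→D; Player 2's induced payoffs 0, 14, 12; outcome (A, c2), payoffs (20, 14).
Player 2 gets 14 moving first and 12 moving second, so Player 2 prefers to move first.

first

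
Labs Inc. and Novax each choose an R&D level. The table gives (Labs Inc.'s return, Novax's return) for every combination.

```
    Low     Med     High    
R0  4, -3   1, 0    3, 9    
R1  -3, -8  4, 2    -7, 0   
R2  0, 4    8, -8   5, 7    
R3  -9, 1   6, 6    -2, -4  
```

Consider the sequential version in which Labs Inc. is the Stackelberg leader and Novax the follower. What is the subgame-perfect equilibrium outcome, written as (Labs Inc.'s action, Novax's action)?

Novax best-responds to each possible Labs Inc. move:
- R0: BR = High, leader payoff 3.
- R1: BR = Med, leader payoff 4.
- R2: BR = High, leader payoff 5.
- R3: BR = Med, leader payoff 6.
Maximizing over 3, 4, 5, 6, Labs Inc. chooses R3. Subgame-perfect outcome: (R3, Med) with payoffs (6, 6).

(R3, Med)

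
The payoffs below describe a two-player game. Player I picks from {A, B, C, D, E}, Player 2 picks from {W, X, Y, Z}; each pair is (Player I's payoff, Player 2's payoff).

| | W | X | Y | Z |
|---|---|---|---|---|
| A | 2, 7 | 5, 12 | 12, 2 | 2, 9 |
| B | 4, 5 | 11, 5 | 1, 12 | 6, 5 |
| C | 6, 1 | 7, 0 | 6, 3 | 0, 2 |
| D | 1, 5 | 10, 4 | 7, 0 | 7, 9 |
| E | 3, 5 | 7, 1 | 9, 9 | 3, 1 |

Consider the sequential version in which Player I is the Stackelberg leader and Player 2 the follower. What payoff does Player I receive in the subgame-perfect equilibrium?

9

Solve by backward induction (Player I leads).
- A: BR = X, leader payoff 5.
- B: BR = Y, leader payoff 1.
- C: BR = Y, leader payoff 6.
- D: BR = Z, leader payoff 7.
- E: BR = Y, leader payoff 9.
Maximizing over 5, 1, 6, 7, 9, Player I chooses E. Subgame-perfect outcome: (E, Y) with payoffs (9, 9).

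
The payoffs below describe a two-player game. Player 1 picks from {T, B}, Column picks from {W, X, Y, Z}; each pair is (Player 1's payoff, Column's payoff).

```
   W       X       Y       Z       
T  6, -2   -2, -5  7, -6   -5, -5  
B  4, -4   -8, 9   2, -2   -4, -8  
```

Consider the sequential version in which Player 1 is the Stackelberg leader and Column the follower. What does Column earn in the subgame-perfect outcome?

Backward induction with Player 1 moving first.
- T: BR = W, leader payoff 6.
- B: BR = X, leader payoff -8.
Among 6, -8, the best is 6 at T. Subgame-perfect outcome: (T, W) with payoffs (6, -2).

-2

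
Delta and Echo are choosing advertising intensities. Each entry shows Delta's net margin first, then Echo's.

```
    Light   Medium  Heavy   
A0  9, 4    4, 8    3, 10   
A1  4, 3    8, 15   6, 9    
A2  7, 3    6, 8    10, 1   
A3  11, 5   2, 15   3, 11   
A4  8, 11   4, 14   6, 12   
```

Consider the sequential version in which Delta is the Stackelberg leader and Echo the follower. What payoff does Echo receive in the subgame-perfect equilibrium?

15

Echo best-responds to each possible Delta move:
- A0: BR = Heavy, leader payoff 3.
- A1: BR = Medium, leader payoff 8.
- A2: BR = Medium, leader payoff 6.
- A3: BR = Medium, leader payoff 2.
- A4: BR = Medium, leader payoff 4.
Among 3, 8, 6, 2, 4, the best is 8 at A1. Subgame-perfect outcome: (A1, Medium) with payoffs (8, 15).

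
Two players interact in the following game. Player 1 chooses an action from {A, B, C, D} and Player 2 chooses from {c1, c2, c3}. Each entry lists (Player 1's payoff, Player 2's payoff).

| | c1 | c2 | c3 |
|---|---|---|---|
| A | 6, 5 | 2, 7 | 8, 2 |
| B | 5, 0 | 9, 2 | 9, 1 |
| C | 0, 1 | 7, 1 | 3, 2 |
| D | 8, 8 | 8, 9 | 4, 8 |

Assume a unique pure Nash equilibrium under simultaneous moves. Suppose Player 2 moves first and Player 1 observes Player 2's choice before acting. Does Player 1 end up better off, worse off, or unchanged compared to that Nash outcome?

Solve by backward induction (Player 2 leads).
- c1: Player 1 compares 6, 5, 0, 8 and picks D; Player 2 would get 8.
- c2: Player 1 compares 2, 9, 7, 8 and picks B; Player 2 would get 2.
- c3: Player 1 compares 8, 9, 3, 4 and picks B; Player 2 would get 1.
Among 8, 2, 1, the best is 8 at c1. Subgame-perfect outcome: (D, c1) with payoffs (8, 8).
Now find the simultaneous Nash equilibrium.
Player 1's best replies: c1→D; c2→B; c3→B.
Player 2's best replies: A→c2; B→c2; C→c3; D→c2.
The unique mutual best reply is (B, c2), giving (9, 2).
Player 1 earns 8 sequentially versus 9 at the Nash outcome: worse off.

worse off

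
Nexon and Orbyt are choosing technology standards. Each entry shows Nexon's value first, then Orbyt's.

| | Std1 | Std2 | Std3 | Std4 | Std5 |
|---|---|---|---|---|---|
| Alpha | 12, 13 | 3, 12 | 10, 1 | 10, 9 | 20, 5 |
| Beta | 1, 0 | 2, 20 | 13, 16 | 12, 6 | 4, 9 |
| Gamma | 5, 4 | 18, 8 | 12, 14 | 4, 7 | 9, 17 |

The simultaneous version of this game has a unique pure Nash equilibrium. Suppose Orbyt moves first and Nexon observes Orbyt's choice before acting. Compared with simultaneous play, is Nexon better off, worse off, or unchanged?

better off

Backward induction with Orbyt moving first.
- Std1 → Nexon plays Alpha (best of 12, 1, 5); Orbyt gets 13.
- Std2 → Nexon plays Gamma (best of 3, 2, 18); Orbyt gets 8.
- Std3 → Nexon plays Beta (best of 10, 13, 12); Orbyt gets 16.
- Std4 → Nexon plays Beta (best of 10, 12, 4); Orbyt gets 6.
- Std5 → Nexon plays Alpha (best of 20, 4, 9); Orbyt gets 5.
Among 13, 8, 16, 6, 5, the best is 16 at Std3. Subgame-perfect outcome: (Beta, Std3) with payoffs (13, 16).
For the simultaneous game, intersect best replies.
Nexon's best replies: Std1→Alpha; Std2→Gamma; Std3→Beta; Std4→Beta; Std5→Alpha.
Orbyt's best replies: Alpha→Std1; Beta→Std2; Gamma→Std5.
Only (Alpha, Std1) has each player best-responding; Nash payoffs (12, 13).
Nexon earns 13 sequentially versus 12 at the Nash outcome: better off.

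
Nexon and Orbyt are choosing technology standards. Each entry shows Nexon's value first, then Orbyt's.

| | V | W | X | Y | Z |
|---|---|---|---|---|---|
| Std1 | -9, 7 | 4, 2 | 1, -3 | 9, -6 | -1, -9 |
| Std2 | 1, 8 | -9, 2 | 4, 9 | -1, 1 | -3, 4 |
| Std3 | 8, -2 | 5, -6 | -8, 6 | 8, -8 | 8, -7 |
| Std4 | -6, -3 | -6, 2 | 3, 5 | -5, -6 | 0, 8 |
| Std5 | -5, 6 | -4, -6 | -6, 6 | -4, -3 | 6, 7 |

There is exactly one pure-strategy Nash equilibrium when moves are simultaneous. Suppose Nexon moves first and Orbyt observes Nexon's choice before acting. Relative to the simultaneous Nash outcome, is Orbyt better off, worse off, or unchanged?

worse off

Work backward from Orbyt's decision.
- Std1 → Orbyt plays V (best of 7, 2, -3, -6, -9); Nexon gets -9.
- Std2 → Orbyt plays X (best of 8, 2, 9, 1, 4); Nexon gets 4.
- Std3 → Orbyt plays X (best of -2, -6, 6, -8, -7); Nexon gets -8.
- Std4 → Orbyt plays Z (best of -3, 2, 5, -6, 8); Nexon gets 0.
- Std5 → Orbyt plays Z (best of 6, -6, 6, -3, 7); Nexon gets 6.
Maximizing over -9, 4, -8, 0, 6, Nexon chooses Std5. Subgame-perfect outcome: (Std5, Z) with payoffs (6, 7).
Now find the simultaneous Nash equilibrium.
Nexon's best replies: V→Std3; W→Std3; X→Std2; Y→Std1; Z→Std3.
Orbyt's best replies: Std1→V; Std2→X; Std3→X; Std4→Z; Std5→Z.
The unique mutual best reply is (Std2, X), giving (4, 9).
Orbyt earns 7 sequentially versus 9 at the Nash outcome: worse off.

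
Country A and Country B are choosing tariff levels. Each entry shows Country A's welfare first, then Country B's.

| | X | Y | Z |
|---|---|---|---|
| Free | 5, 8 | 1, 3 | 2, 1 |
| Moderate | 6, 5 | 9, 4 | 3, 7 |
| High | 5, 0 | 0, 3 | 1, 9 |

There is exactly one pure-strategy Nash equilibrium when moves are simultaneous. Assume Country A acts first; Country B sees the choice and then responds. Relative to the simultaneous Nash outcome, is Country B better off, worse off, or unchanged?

better off

Work backward from Country B's decision.
- Free: BR = X, leader payoff 5.
- Moderate: BR = Z, leader payoff 3.
- High: BR = Z, leader payoff 1.
Among 5, 3, 1, the best is 5 at Free. Subgame-perfect outcome: (Free, X) with payoffs (5, 8).
Under simultaneous play:
Country A's best replies: X→Moderate; Y→Moderate; Z→Moderate.
Country B's best replies: Free→X; Moderate→Z; High→Z.
The unique mutual best reply is (Moderate, Z), giving (3, 7).
Country B earns 8 sequentially versus 7 at the Nash outcome: better off.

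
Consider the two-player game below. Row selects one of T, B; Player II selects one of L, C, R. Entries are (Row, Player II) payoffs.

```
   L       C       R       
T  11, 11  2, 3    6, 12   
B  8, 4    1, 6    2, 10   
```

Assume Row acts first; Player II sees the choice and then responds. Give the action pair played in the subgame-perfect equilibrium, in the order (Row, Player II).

Solve by backward induction (Row leads).
- T → Player II plays R (best of 11, 3, 12); Row gets 6.
- B → Player II plays R (best of 4, 6, 10); Row gets 2.
Among 6, 2, the best is 6 at T. Subgame-perfect outcome: (T, R) with payoffs (6, 12).

(T, R)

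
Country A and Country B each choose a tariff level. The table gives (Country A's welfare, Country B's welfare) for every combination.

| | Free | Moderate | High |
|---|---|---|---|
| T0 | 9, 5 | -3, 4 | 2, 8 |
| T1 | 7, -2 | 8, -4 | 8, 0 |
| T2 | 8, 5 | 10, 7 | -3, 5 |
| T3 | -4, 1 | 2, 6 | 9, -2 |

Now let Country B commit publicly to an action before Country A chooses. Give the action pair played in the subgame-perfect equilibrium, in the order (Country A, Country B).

Country A best-responds to each possible Country B move:
- Free: BR = T0, leader payoff 5.
- Moderate: BR = T2, leader payoff 7.
- High: BR = T3, leader payoff -2.
Among 5, 7, -2, the best is 7 at Moderate. Subgame-perfect outcome: (T2, Moderate) with payoffs (10, 7).

(T2, Moderate)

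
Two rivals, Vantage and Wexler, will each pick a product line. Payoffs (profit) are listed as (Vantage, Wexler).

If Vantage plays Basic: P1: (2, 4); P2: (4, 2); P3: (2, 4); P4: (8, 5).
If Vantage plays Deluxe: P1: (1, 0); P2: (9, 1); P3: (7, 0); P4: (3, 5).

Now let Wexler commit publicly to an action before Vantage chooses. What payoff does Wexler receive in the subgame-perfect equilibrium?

5

Solve by backward induction (Wexler leads).
- P1: BR = Basic, leader payoff 4.
- P2: BR = Deluxe, leader payoff 1.
- P3: BR = Deluxe, leader payoff 0.
- P4: BR = Basic, leader payoff 5.
Wexler's induced payoffs are 4, 1, 0, 5, so Wexler commits to P4. Subgame-perfect outcome: (Basic, P4) with payoffs (8, 5).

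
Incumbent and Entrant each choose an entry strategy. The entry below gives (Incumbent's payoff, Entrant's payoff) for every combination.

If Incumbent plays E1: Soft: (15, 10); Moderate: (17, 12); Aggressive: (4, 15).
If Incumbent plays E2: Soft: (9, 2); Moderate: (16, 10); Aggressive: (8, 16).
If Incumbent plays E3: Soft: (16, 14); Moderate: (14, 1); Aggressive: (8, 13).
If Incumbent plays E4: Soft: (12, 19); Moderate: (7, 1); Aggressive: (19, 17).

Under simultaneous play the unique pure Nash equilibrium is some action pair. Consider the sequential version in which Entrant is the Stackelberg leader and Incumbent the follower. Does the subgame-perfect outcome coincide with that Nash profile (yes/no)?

no

Incumbent best-responds to each possible Entrant move:
- Soft → Incumbent plays E3 (best of 15, 9, 16, 12); Entrant gets 14.
- Moderate → Incumbent plays E1 (best of 17, 16, 14, 7); Entrant gets 12.
- Aggressive → Incumbent plays E4 (best of 4, 8, 8, 19); Entrant gets 17.
Among 14, 12, 17, the best is 17 at Aggressive. Subgame-perfect outcome: (E4, Aggressive) with payoffs (19, 17).
Under simultaneous play:
Incumbent's best replies: Soft→E3; Moderate→E1; Aggressive→E4.
Entrant's best replies: E1→Aggressive; E2→Aggressive; E3→Soft; E4→Soft.
The unique mutual best reply is (E3, Soft), giving (16, 14).
Sequential outcome (E4, Aggressive) differs from the Nash profile (E3, Soft).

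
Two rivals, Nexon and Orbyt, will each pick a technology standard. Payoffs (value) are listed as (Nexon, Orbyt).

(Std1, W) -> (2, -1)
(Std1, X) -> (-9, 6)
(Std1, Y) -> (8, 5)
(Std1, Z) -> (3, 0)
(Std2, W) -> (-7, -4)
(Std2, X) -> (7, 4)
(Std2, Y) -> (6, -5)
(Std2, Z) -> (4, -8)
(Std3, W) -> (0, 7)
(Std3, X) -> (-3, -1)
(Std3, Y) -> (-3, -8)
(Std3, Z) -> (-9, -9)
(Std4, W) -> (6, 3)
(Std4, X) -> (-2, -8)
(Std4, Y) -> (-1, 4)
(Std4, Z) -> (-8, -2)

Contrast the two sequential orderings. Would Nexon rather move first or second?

If Nexon leads: Orbyt's best replies are Std1→X, Std2→X, Std3→W, Std4→Y; Nexon's induced payoffs -9, 7, 0, -1; outcome (Std2, X), payoffs (7, 4).
If Orbyt leads: Nexon's best replies are W→Std4, X→Std2, Y→Std1, Z→Std2; Orbyt's induced payoffs 3, 4, 5, -8; outcome (Std1, Y), payoffs (8, 5).
Nexon gets 7 moving first and 8 moving second, so Nexon prefers to move second.

second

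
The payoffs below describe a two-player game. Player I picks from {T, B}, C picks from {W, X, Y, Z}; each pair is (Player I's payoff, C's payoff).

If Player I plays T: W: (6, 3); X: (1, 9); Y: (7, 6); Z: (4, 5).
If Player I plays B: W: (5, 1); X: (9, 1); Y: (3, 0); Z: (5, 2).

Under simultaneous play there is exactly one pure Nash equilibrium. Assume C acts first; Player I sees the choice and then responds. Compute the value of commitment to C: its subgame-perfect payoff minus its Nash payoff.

4

Work backward from Player I's decision.
- W: BR = T, leader payoff 3.
- X: BR = B, leader payoff 1.
- Y: BR = T, leader payoff 6.
- Z: BR = B, leader payoff 2.
Maximizing over 3, 1, 6, 2, C chooses Y. Subgame-perfect outcome: (T, Y) with payoffs (7, 6).
For the simultaneous game, intersect best replies.
Player I's best replies: W→T; X→B; Y→T; Z→B.
C's best replies: T→X; B→Z.
The unique mutual best reply is (B, Z), giving (5, 2).
C's commitment gain: 6 − 2 = 4.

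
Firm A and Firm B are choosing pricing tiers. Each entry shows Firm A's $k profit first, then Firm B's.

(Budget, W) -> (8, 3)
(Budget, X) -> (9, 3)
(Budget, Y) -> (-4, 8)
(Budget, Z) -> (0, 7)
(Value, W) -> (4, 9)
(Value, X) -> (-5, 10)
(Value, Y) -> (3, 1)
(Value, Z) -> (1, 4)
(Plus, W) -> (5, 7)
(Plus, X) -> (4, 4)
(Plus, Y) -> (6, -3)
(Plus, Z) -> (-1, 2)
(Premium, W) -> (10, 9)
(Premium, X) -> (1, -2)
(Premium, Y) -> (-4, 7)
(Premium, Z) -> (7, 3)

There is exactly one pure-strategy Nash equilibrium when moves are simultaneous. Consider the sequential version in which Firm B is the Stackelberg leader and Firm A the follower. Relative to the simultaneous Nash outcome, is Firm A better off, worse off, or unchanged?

Solve by backward induction (Firm B leads).
- W: Firm A compares 8, 4, 5, 10 and picks Premium; Firm B would get 9.
- X: Firm A compares 9, -5, 4, 1 and picks Budget; Firm B would get 3.
- Y: Firm A compares -4, 3, 6, -4 and picks Plus; Firm B would get -3.
- Z: Firm A compares 0, 1, -1, 7 and picks Premium; Firm B would get 3.
Among 9, 3, -3, 3, the best is 9 at W. Subgame-perfect outcome: (Premium, W) with payoffs (10, 9).
Now find the simultaneous Nash equilibrium.
Firm A's best replies: W→Premium; X→Budget; Y→Plus; Z→Premium.
Firm B's best replies: Budget→Y; Value→X; Plus→W; Premium→W.
The unique mutual best reply is (Premium, W), giving (10, 9).
Firm A earns 10 sequentially versus 10 at the Nash outcome: unchanged.

unchanged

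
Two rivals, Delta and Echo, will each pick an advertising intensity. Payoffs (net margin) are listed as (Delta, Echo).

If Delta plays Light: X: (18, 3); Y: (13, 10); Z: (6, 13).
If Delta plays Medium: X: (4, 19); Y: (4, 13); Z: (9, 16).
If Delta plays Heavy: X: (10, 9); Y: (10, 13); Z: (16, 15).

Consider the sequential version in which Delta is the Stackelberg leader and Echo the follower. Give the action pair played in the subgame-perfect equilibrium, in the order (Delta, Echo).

Echo best-responds to each possible Delta move:
- Light: BR = Z, leader payoff 6.
- Medium: BR = X, leader payoff 4.
- Heavy: BR = Z, leader payoff 16.
Delta's induced payoffs are 6, 4, 16, so Delta commits to Heavy. Subgame-perfect outcome: (Heavy, Z) with payoffs (16, 15).

(Heavy, Z)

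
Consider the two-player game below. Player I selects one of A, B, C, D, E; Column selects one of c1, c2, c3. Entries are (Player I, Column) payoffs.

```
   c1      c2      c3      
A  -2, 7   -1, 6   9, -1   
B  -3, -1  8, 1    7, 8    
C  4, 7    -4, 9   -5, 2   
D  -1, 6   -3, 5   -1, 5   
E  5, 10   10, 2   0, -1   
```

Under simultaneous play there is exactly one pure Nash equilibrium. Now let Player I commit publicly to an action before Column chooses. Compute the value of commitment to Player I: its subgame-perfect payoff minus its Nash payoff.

2

Work backward from Column's decision.
- A: Column compares 7, 6, -1 and picks c1; Player I would get -2.
- B: Column compares -1, 1, 8 and picks c3; Player I would get 7.
- C: Column compares 7, 9, 2 and picks c2; Player I would get -4.
- D: Column compares 6, 5, 5 and picks c1; Player I would get -1.
- E: Column compares 10, 2, -1 and picks c1; Player I would get 5.
Maximizing over -2, 7, -4, -1, 5, Player I chooses B. Subgame-perfect outcome: (B, c3) with payoffs (7, 8).
For the simultaneous game, intersect best replies.
Player I's best replies: c1→E; c2→E; c3→A.
Column's best replies: A→c1; B→c3; C→c2; D→c1; E→c1.
Only (E, c1) has each player best-responding; Nash payoffs (5, 10).
Player I's commitment gain: 7 − 5 = 2.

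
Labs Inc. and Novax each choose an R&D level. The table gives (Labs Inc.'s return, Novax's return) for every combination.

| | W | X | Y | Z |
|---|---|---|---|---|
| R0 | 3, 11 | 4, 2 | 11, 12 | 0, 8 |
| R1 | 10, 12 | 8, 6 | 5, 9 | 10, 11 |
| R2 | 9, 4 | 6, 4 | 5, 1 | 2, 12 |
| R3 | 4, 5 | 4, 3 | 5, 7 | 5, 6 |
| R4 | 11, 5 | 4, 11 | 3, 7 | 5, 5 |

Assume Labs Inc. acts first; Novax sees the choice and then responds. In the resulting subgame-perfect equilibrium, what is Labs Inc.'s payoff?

11

Work backward from Novax's decision.
- R0: Novax compares 11, 2, 12, 8 and picks Y; Labs Inc. would get 11.
- R1: Novax compares 12, 6, 9, 11 and picks W; Labs Inc. would get 10.
- R2: Novax compares 4, 4, 1, 12 and picks Z; Labs Inc. would get 2.
- R3: Novax compares 5, 3, 7, 6 and picks Y; Labs Inc. would get 5.
- R4: Novax compares 5, 11, 7, 5 and picks X; Labs Inc. would get 4.
Labs Inc.'s induced payoffs are 11, 10, 2, 5, 4, so Labs Inc. commits to R0. Subgame-perfect outcome: (R0, Y) with payoffs (11, 12).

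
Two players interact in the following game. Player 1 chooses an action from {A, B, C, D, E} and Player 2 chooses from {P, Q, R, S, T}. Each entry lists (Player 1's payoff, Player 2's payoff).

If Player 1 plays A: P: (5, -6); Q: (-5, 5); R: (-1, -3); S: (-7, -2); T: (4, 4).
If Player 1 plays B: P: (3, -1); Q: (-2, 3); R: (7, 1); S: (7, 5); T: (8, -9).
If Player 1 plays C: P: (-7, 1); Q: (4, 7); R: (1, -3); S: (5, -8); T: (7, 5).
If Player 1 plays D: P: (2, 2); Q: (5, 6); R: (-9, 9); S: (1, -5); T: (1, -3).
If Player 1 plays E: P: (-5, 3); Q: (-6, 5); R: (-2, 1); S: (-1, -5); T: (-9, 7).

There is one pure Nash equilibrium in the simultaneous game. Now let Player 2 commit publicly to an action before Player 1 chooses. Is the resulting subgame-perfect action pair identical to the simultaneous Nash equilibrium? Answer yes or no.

no

Solve by backward induction (Player 2 leads).
- P → Player 1 plays A (best of 5, 3, -7, 2, -5); Player 2 gets -6.
- Q → Player 1 plays D (best of -5, -2, 4, 5, -6); Player 2 gets 6.
- R → Player 1 plays B (best of -1, 7, 1, -9, -2); Player 2 gets 1.
- S → Player 1 plays B (best of -7, 7, 5, 1, -1); Player 2 gets 5.
- T → Player 1 plays B (best of 4, 8, 7, 1, -9); Player 2 gets -9.
Maximizing over -6, 6, 1, 5, -9, Player 2 chooses Q. Subgame-perfect outcome: (D, Q) with payoffs (5, 6).
Now find the simultaneous Nash equilibrium.
Player 1's best replies: P→A; Q→D; R→B; S→B; T→B.
Player 2's best replies: A→Q; B→S; C→Q; D→R; E→T.
The unique mutual best reply is (B, S), giving (7, 5).
Sequential outcome (D, Q) differs from the Nash profile (B, S).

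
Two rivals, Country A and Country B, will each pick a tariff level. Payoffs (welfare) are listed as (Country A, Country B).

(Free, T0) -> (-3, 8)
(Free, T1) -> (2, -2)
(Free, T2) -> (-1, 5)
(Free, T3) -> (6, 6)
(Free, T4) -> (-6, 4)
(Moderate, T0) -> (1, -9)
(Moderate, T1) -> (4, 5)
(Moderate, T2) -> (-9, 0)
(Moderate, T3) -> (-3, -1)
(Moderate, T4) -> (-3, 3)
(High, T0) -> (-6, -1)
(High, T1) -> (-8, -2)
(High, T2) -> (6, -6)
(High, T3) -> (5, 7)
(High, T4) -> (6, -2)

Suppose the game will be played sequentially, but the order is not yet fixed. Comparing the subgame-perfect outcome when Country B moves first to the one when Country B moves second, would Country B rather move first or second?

second

If Country A leads: Country B's best replies are Free→T0, Moderate→T1, High→T3; Country A's induced payoffs -3, 4, 5; outcome (High, T3), payoffs (5, 7).
If Country B leads: Country A's best replies are T0→Moderate, T1→Moderate, T2→High, T3→Free, T4→High; Country B's induced payoffs -9, 5, -6, 6, -2; outcome (Free, T3), payoffs (6, 6).
Country B gets 6 moving first and 7 moving second, so Country B prefers to move second.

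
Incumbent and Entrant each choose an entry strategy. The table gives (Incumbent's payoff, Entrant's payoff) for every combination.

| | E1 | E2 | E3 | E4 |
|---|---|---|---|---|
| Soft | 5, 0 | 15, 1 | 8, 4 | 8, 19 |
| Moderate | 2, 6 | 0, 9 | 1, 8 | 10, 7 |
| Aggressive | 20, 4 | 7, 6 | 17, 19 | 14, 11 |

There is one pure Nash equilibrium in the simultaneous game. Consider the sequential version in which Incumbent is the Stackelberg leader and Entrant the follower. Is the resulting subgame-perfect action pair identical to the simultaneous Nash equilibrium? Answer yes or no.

yes

Backward induction with Incumbent moving first.
- Soft: BR = E4, leader payoff 8.
- Moderate: BR = E2, leader payoff 0.
- Aggressive: BR = E3, leader payoff 17.
Maximizing over 8, 0, 17, Incumbent chooses Aggressive. Subgame-perfect outcome: (Aggressive, E3) with payoffs (17, 19).
Now find the simultaneous Nash equilibrium.
Incumbent's best replies: E1→Aggressive; E2→Soft; E3→Aggressive; E4→Aggressive.
Entrant's best replies: Soft→E4; Moderate→E2; Aggressive→E3.
Only (Aggressive, E3) has each player best-responding; Nash payoffs (17, 19).
Sequential outcome (Aggressive, E3) coincides with the Nash profile (Aggressive, E3).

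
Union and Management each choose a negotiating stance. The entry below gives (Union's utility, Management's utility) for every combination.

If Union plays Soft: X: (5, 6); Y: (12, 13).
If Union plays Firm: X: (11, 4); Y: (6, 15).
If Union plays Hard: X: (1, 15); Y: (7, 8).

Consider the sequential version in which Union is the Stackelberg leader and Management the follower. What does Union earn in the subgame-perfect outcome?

12

Backward induction with Union moving first.
- Soft → Management plays Y (best of 6, 13); Union gets 12.
- Firm → Management plays Y (best of 4, 15); Union gets 6.
- Hard → Management plays X (best of 15, 8); Union gets 1.
Union's induced payoffs are 12, 6, 1, so Union commits to Soft. Subgame-perfect outcome: (Soft, Y) with payoffs (12, 13).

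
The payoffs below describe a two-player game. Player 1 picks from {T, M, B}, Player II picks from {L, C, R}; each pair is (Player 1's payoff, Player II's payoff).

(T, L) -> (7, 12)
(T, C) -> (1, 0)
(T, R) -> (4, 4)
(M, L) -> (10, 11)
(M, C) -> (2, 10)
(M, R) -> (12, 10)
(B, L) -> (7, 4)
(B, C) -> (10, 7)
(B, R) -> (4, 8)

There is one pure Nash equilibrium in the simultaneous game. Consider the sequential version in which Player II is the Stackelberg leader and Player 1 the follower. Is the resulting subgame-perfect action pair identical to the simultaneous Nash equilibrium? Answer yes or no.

Backward induction with Player II moving first.
- L → Player 1 plays M (best of 7, 10, 7); Player II gets 11.
- C → Player 1 plays B (best of 1, 2, 10); Player II gets 7.
- R → Player 1 plays M (best of 4, 12, 4); Player II gets 10.
Maximizing over 11, 7, 10, Player II chooses L. Subgame-perfect outcome: (M, L) with payoffs (10, 11).
Now find the simultaneous Nash equilibrium.
Player 1's best replies: L→M; C→B; R→M.
Player II's best replies: T→L; M→L; B→R.
The unique mutual best reply is (M, L), giving (10, 11).
Sequential outcome (M, L) coincides with the Nash profile (M, L).

yes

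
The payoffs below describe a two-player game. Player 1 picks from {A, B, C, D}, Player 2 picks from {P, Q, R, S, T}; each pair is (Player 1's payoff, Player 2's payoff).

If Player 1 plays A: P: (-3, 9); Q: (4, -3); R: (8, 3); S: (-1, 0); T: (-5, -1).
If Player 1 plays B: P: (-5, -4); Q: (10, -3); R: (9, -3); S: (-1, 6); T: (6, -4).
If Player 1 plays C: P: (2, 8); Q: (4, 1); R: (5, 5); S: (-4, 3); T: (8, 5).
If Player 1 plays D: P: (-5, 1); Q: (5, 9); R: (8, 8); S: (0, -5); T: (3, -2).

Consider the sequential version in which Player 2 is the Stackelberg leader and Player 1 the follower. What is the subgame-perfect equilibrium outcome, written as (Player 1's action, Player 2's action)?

Solve by backward induction (Player 2 leads).
- P → Player 1 plays C (best of -3, -5, 2, -5); Player 2 gets 8.
- Q → Player 1 plays B (best of 4, 10, 4, 5); Player 2 gets -3.
- R → Player 1 plays B (best of 8, 9, 5, 8); Player 2 gets -3.
- S → Player 1 plays D (best of -1, -1, -4, 0); Player 2 gets -5.
- T → Player 1 plays C (best of -5, 6, 8, 3); Player 2 gets 5.
Player 2's induced payoffs are 8, -3, -3, -5, 5, so Player 2 commits to P. Subgame-perfect outcome: (C, P) with payoffs (2, 8).

(C, P)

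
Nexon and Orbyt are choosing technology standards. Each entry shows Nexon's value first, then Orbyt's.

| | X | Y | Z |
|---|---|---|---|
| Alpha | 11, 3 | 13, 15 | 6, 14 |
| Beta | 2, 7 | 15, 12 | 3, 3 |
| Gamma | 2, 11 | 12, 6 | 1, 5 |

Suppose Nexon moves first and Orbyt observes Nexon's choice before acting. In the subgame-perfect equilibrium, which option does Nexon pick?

Beta

Work backward from Orbyt's decision.
- Alpha → Orbyt plays Y (best of 3, 15, 14); Nexon gets 13.
- Beta → Orbyt plays Y (best of 7, 12, 3); Nexon gets 15.
- Gamma → Orbyt plays X (best of 11, 6, 5); Nexon gets 2.
Nexon's induced payoffs are 13, 15, 2, so Nexon commits to Beta. Subgame-perfect outcome: (Beta, Y) with payoffs (15, 12).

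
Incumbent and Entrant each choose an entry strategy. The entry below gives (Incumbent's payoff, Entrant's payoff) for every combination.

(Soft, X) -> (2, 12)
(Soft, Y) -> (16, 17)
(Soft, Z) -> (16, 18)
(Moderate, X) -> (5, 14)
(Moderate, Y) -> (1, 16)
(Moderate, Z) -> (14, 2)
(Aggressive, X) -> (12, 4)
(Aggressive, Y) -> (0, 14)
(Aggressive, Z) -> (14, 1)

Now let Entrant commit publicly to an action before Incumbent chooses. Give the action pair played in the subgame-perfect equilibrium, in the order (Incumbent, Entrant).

Work backward from Incumbent's decision.
- X: BR = Aggressive, leader payoff 4.
- Y: BR = Soft, leader payoff 17.
- Z: BR = Soft, leader payoff 18.
Maximizing over 4, 17, 18, Entrant chooses Z. Subgame-perfect outcome: (Soft, Z) with payoffs (16, 18).

(Soft, Z)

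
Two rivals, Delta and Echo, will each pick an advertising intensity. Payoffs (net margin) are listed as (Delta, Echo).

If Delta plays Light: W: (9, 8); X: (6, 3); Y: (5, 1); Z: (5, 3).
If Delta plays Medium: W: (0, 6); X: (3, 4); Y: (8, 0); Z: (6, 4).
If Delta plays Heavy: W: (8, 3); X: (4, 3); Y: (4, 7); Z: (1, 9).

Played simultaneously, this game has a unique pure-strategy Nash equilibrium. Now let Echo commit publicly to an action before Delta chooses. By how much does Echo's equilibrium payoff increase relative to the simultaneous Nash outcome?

Work backward from Delta's decision.
- W: Delta compares 9, 0, 8 and picks Light; Echo would get 8.
- X: Delta compares 6, 3, 4 and picks Light; Echo would get 3.
- Y: Delta compares 5, 8, 4 and picks Medium; Echo would get 0.
- Z: Delta compares 5, 6, 1 and picks Medium; Echo would get 4.
Maximizing over 8, 3, 0, 4, Echo chooses W. Subgame-perfect outcome: (Light, W) with payoffs (9, 8).
For the simultaneous game, intersect best replies.
Delta's best replies: W→Light; X→Light; Y→Medium; Z→Medium.
Echo's best replies: Light→W; Medium→W; Heavy→Z.
Only (Light, W) has each player best-responding; Nash payoffs (9, 8).
Echo's commitment gain: 8 − 8 = 0.

0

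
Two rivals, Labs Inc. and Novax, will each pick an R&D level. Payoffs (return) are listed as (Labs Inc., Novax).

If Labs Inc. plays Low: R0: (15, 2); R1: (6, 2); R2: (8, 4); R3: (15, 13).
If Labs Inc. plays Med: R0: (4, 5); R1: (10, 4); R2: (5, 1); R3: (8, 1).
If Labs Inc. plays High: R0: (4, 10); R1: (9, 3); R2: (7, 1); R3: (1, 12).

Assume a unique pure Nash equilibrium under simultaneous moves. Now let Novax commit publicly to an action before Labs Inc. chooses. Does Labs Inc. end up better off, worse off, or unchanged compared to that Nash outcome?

unchanged

Work backward from Labs Inc.'s decision.
- R0 → Labs Inc. plays Low (best of 15, 4, 4); Novax gets 2.
- R1 → Labs Inc. plays Med (best of 6, 10, 9); Novax gets 4.
- R2 → Labs Inc. plays Low (best of 8, 5, 7); Novax gets 4.
- R3 → Labs Inc. plays Low (best of 15, 8, 1); Novax gets 13.
Maximizing over 2, 4, 4, 13, Novax chooses R3. Subgame-perfect outcome: (Low, R3) with payoffs (15, 13).
For the simultaneous game, intersect best replies.
Labs Inc.'s best replies: R0→Low; R1→Med; R2→Low; R3→Low.
Novax's best replies: Low→R3; Med→R0; High→R3.
Only (Low, R3) has each player best-responding; Nash payoffs (15, 13).
Labs Inc. earns 15 sequentially versus 15 at the Nash outcome: unchanged.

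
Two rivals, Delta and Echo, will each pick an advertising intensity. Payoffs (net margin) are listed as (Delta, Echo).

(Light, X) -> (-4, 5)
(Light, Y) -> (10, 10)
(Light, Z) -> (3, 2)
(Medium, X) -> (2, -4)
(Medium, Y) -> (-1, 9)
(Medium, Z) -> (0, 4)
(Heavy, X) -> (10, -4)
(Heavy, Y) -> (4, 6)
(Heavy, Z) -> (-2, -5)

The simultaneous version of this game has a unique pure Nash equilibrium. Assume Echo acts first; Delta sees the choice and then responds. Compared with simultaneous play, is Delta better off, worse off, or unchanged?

unchanged

Work backward from Delta's decision.
- X → Delta plays Heavy (best of -4, 2, 10); Echo gets -4.
- Y → Delta plays Light (best of 10, -1, 4); Echo gets 10.
- Z → Delta plays Light (best of 3, 0, -2); Echo gets 2.
Maximizing over -4, 10, 2, Echo chooses Y. Subgame-perfect outcome: (Light, Y) with payoffs (10, 10).
Now find the simultaneous Nash equilibrium.
Delta's best replies: X→Heavy; Y→Light; Z→Light.
Echo's best replies: Light→Y; Medium→Y; Heavy→Y.
The unique mutual best reply is (Light, Y), giving (10, 10).
Delta earns 10 sequentially versus 10 at the Nash outcome: unchanged.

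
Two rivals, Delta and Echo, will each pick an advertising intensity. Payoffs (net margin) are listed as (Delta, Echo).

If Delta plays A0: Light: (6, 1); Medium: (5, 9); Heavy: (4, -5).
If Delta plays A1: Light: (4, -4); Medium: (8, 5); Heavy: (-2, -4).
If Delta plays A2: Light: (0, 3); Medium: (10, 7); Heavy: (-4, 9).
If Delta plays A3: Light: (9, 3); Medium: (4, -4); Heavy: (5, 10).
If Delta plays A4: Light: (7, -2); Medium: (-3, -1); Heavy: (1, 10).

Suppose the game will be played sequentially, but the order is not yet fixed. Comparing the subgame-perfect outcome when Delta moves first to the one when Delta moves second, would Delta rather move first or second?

first

If Delta leads: Echo's best replies are A0→Medium, A1→Medium, A2→Heavy, A3→Heavy, A4→Heavy; Delta's induced payoffs 5, 8, -4, 5, 1; outcome (A1, Medium), payoffs (8, 5).
If Echo leads: Delta's best replies are Light→A3, Medium→A2, Heavy→A3; Echo's induced payoffs 3, 7, 10; outcome (A3, Heavy), payoffs (5, 10).
Delta gets 8 moving first and 5 moving second, so Delta prefers to move first.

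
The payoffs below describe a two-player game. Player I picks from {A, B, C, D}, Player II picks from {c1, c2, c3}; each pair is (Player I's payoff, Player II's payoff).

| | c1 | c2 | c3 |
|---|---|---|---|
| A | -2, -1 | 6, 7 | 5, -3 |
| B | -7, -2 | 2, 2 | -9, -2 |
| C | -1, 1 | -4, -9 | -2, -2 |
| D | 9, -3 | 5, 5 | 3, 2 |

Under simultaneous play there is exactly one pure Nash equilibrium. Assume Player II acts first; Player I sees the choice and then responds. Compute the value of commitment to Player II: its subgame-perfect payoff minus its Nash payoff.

0

Work backward from Player I's decision.
- c1 → Player I plays D (best of -2, -7, -1, 9); Player II gets -3.
- c2 → Player I plays A (best of 6, 2, -4, 5); Player II gets 7.
- c3 → Player I plays A (best of 5, -9, -2, 3); Player II gets -3.
Maximizing over -3, 7, -3, Player II chooses c2. Subgame-perfect outcome: (A, c2) with payoffs (6, 7).
Under simultaneous play:
Player I's best replies: c1→D; c2→A; c3→A.
Player II's best replies: A→c2; B→c2; C→c1; D→c2.
Only (A, c2) has each player best-responding; Nash payoffs (6, 7).
Player II's commitment gain: 7 − 7 = 0.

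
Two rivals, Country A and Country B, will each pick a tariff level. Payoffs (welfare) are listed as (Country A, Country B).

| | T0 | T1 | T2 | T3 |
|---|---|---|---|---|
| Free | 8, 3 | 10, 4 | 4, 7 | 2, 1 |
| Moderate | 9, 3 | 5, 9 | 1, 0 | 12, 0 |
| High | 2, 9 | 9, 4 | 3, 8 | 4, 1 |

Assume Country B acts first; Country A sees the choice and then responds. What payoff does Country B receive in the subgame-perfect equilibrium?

7

Backward induction with Country B moving first.
- T0 → Country A plays Moderate (best of 8, 9, 2); Country B gets 3.
- T1 → Country A plays Free (best of 10, 5, 9); Country B gets 4.
- T2 → Country A plays Free (best of 4, 1, 3); Country B gets 7.
- T3 → Country A plays Moderate (best of 2, 12, 4); Country B gets 0.
Among 3, 4, 7, 0, the best is 7 at T2. Subgame-perfect outcome: (Free, T2) with payoffs (4, 7).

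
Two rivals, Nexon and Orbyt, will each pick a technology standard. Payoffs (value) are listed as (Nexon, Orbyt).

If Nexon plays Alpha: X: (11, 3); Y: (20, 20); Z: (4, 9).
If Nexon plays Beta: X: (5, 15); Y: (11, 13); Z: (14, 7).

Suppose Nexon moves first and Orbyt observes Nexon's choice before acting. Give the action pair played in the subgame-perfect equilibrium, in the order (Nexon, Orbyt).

(Alpha, Y)

Orbyt best-responds to each possible Nexon move:
- Alpha → Orbyt plays Y (best of 3, 20, 9); Nexon gets 20.
- Beta → Orbyt plays X (best of 15, 13, 7); Nexon gets 5.
Nexon's induced payoffs are 20, 5, so Nexon commits to Alpha. Subgame-perfect outcome: (Alpha, Y) with payoffs (20, 20).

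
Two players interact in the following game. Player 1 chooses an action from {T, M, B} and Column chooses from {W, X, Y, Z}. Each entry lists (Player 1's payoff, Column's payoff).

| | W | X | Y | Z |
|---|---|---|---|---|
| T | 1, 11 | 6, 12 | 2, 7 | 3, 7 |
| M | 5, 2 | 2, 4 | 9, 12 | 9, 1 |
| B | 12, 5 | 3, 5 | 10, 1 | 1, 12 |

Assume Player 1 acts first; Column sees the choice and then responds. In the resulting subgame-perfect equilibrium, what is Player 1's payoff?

9

Backward induction with Player 1 moving first.
- T: Column compares 11, 12, 7, 7 and picks X; Player 1 would get 6.
- M: Column compares 2, 4, 12, 1 and picks Y; Player 1 would get 9.
- B: Column compares 5, 5, 1, 12 and picks Z; Player 1 would get 1.
Among 6, 9, 1, the best is 9 at M. Subgame-perfect outcome: (M, Y) with payoffs (9, 12).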